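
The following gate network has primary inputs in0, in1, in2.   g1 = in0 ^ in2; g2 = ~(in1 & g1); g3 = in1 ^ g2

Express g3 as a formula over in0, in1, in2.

g1 = in0 ^ in2
g2 = ~(in1 & g1) = ~(in1 & (in0 ^ in2))
g3 = in1 ^ g2 = in1 ^ (~(in1 & (in0 ^ in2)))

in1 ^ (~(in1 & (in0 ^ in2)))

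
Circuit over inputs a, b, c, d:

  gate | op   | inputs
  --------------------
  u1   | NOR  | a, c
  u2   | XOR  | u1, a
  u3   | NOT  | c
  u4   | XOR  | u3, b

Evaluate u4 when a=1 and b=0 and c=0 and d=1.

u3 = NOT 0 = 1
u4 = 1 XOR 0 = 1

1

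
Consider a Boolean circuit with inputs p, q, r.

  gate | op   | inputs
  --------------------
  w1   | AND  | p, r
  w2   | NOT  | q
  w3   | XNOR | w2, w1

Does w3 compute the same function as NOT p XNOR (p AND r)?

w1 = p AND r
w2 = NOT q
w3 = w2 XNOR w1 = NOT q XNOR (p AND r)
At p=0, q=1, r=0: circuit gives 1, formula gives 0.

No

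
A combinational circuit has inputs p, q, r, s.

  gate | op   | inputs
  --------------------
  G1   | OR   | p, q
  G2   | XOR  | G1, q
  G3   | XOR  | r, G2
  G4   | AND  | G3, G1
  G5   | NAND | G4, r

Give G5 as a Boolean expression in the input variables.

G1 = p OR q
G2 = G1 XOR q = (p OR q) XOR q
G3 = r XOR G2 = r XOR ((p OR q) XOR q)
G4 = G3 AND G1 = (r XOR ((p OR q) XOR q)) AND (p OR q)
G5 = G4 NAND r = ((r XOR ((p OR q) XOR q)) AND (p OR q)) NAND r

((r XOR ((p OR q) XOR q)) AND (p OR q)) NAND r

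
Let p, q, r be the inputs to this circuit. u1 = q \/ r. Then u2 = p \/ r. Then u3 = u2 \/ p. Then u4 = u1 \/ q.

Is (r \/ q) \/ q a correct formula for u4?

u1 = q \/ r
u4 = u1 \/ q = (q \/ r) \/ q
At p=0, q=0, r=0: circuit gives 0, formula gives 0.
At p=0, q=0, r=1: circuit gives 1, formula gives 1.
Agrees on all 8 inputs.

Yes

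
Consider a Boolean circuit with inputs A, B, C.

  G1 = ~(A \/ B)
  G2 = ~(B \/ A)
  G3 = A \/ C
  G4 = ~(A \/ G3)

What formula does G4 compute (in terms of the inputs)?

G3 = A \/ C
G4 = ~(A \/ G3) = ~(A \/ (A \/ C))

~(A \/ (A \/ C))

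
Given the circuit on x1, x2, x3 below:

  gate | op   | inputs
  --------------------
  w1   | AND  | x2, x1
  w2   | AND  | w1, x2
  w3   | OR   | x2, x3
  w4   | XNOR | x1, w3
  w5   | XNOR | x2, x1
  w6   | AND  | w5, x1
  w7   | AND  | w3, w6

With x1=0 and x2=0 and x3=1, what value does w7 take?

0

w3 = 0 OR 1 = 1
w5 = 0 XNOR 0 = 1
w6 = 1 AND 0 = 0
w7 = 1 AND 0 = 0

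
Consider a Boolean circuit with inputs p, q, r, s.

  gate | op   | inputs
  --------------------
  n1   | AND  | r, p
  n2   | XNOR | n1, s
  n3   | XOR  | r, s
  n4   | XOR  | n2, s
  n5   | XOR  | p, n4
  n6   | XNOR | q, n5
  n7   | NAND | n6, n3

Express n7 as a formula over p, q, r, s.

(q XNOR (p XOR (((r AND p) XNOR s) XOR s))) NAND (r XOR s)

n1 = r AND p
n2 = n1 XNOR s = (r AND p) XNOR s
n3 = r XOR s
n4 = n2 XOR s = ((r AND p) XNOR s) XOR s
n5 = p XOR n4 = p XOR (((r AND p) XNOR s) XOR s)
n6 = q XNOR n5 = q XNOR (p XOR (((r AND p) XNOR s) XOR s))
n7 = n6 NAND n3 = (q XNOR (p XOR (((r AND p) XNOR s) XOR s))) NAND (r XOR s)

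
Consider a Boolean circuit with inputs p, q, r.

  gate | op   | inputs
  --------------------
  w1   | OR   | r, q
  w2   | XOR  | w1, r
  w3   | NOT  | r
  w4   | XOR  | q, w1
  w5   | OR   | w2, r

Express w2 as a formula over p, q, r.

(r OR q) XOR r

w1 = r OR q
w2 = w1 XOR r = (r OR q) XOR r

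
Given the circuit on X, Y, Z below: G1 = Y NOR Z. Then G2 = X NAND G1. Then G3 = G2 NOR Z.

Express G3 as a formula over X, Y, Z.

G1 = Y NOR Z
G2 = X NAND G1 = X NAND (Y NOR Z)
G3 = G2 NOR Z = (X NAND (Y NOR Z)) NOR Z

(X NAND (Y NOR Z)) NOR Z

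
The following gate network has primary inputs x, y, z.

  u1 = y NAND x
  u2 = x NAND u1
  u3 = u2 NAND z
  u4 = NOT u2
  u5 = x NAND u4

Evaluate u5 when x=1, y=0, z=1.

u1 = 0 NAND 1 = 1
u2 = 1 NAND 1 = 0
u4 = NOT 0 = 1
u5 = 1 NAND 1 = 0

0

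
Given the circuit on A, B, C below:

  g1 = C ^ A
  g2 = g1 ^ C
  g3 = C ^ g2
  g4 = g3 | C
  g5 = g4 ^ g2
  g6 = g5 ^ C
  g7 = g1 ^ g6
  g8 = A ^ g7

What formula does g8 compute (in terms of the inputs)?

g1 = C ^ A
g2 = g1 ^ C = (C ^ A) ^ C
g3 = C ^ g2 = C ^ ((C ^ A) ^ C)
g4 = g3 | C = (C ^ ((C ^ A) ^ C)) | C
g5 = g4 ^ g2 = ((C ^ ((C ^ A) ^ C)) | C) ^ ((C ^ A) ^ C)
g6 = g5 ^ C = (((C ^ ((C ^ A) ^ C)) | C) ^ ((C ^ A) ^ C)) ^ C
g7 = g1 ^ g6 = (C ^ A) ^ ((((C ^ ((C ^ A) ^ C)) | C) ^ ((C ^ A) ^ C)) ^ C)
g8 = A ^ g7 = A ^ ((C ^ A) ^ ((((C ^ ((C ^ A) ^ C)) | C) ^ ((C ^ A) ^ C)) ^ C))

A ^ ((C ^ A) ^ ((((C ^ ((C ^ A) ^ C)) | C) ^ ((C ^ A) ^ C)) ^ C))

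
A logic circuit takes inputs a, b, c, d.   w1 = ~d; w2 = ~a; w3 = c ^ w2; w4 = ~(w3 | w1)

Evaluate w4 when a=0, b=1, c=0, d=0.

0

w1 = ~0 = 1
w2 = ~0 = 1
w3 = 0 ^ 1 = 1
w4 = ~(1 | 1) = 0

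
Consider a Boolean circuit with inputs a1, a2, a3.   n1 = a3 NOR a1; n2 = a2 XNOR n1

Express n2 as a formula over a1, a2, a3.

a2 XNOR (a3 NOR a1)

n1 = a3 NOR a1
n2 = a2 XNOR n1 = a2 XNOR (a3 NOR a1)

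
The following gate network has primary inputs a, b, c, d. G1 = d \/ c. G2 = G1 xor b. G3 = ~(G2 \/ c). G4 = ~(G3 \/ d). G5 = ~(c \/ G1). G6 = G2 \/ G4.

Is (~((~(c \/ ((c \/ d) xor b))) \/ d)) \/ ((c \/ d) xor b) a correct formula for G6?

Yes

G1 = d \/ c
G2 = G1 xor b = (d \/ c) xor b
G3 = ~(G2 \/ c) = ~(((d \/ c) xor b) \/ c)
G4 = ~(G3 \/ d) = ~((~(((d \/ c) xor b) \/ c)) \/ d)
G6 = G2 \/ G4 = ((d \/ c) xor b) \/ (~((~(((d \/ c) xor b) \/ c)) \/ d))
At a=0, b=0, c=0, d=0: circuit gives 0, formula gives 0.
At a=0, b=0, c=0, d=1: circuit gives 1, formula gives 1.
Agrees on all 16 inputs.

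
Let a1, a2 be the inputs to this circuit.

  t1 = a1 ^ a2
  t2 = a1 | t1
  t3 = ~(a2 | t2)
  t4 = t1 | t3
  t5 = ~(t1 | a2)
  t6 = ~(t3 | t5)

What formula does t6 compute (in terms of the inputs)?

~((~(a2 | (a1 | (a1 ^ a2)))) | (~((a1 ^ a2) | a2)))

t1 = a1 ^ a2
t2 = a1 | t1 = a1 | (a1 ^ a2)
t3 = ~(a2 | t2) = ~(a2 | (a1 | (a1 ^ a2)))
t5 = ~(t1 | a2) = ~((a1 ^ a2) | a2)
t6 = ~(t3 | t5) = ~((~(a2 | (a1 | (a1 ^ a2)))) | (~((a1 ^ a2) | a2)))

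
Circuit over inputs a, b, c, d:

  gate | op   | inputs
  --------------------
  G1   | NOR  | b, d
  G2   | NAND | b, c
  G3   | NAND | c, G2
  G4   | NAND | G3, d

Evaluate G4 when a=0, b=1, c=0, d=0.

1

G2 = 1 NAND 0 = 1
G3 = 0 NAND 1 = 1
G4 = 1 NAND 0 = 1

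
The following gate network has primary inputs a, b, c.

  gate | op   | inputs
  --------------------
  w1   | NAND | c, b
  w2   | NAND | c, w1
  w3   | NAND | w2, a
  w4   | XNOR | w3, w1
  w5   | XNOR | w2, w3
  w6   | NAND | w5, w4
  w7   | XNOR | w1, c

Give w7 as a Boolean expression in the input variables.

w1 = c NAND b
w7 = w1 XNOR c = (c NAND b) XNOR c

(c NAND b) XNOR c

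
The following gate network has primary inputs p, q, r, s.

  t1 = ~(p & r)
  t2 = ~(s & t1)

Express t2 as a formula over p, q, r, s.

~(s & (~(p & r)))

t1 = ~(p & r)
t2 = ~(s & t1) = ~(s & (~(p & r)))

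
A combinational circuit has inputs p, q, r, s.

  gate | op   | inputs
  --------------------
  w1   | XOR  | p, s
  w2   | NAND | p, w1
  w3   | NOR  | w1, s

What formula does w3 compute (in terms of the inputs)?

(p XOR s) NOR s

w1 = p XOR s
w3 = w1 NOR s = (p XOR s) NOR s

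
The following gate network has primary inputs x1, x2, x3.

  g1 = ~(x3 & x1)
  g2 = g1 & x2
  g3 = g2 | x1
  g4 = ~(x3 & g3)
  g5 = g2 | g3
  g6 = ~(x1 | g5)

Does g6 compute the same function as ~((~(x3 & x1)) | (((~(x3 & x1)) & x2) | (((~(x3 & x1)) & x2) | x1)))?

No

g1 = ~(x3 & x1)
g2 = g1 & x2 = (~(x3 & x1)) & x2
g3 = g2 | x1 = ((~(x3 & x1)) & x2) | x1
g5 = g2 | g3 = ((~(x3 & x1)) & x2) | (((~(x3 & x1)) & x2) | x1)
g6 = ~(x1 | g5) = ~(x1 | (((~(x3 & x1)) & x2) | (((~(x3 & x1)) & x2) | x1)))
At x1=0, x2=0, x3=0: circuit gives 1, formula gives 0.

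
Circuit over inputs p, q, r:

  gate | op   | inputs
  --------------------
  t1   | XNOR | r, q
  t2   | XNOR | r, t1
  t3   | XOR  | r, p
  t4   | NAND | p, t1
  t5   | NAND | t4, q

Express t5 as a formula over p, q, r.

t1 = r XNOR q
t4 = p NAND t1 = p NAND (r XNOR q)
t5 = t4 NAND q = (p NAND (r XNOR q)) NAND q

(p NAND (r XNOR q)) NAND q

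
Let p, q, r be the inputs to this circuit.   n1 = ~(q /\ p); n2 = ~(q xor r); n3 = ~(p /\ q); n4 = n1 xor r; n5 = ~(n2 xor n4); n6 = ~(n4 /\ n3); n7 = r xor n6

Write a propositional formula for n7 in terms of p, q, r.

r xor (~(((~(q /\ p)) xor r) /\ (~(p /\ q))))

n1 = ~(q /\ p)
n3 = ~(p /\ q)
n4 = n1 xor r = (~(q /\ p)) xor r
n6 = ~(n4 /\ n3) = ~(((~(q /\ p)) xor r) /\ (~(p /\ q)))
n7 = r xor n6 = r xor (~(((~(q /\ p)) xor r) /\ (~(p /\ q))))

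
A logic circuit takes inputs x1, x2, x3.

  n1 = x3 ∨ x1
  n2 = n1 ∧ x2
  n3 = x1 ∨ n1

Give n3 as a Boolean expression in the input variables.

n1 = x3 ∨ x1
n3 = x1 ∨ n1 = x1 ∨ (x3 ∨ x1)

x1 ∨ (x3 ∨ x1)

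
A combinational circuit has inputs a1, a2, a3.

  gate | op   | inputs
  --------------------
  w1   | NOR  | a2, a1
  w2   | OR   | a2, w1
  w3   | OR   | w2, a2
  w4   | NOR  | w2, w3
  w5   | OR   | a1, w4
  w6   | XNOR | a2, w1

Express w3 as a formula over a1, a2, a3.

(a2 OR (a2 NOR a1)) OR a2

w1 = a2 NOR a1
w2 = a2 OR w1 = a2 OR (a2 NOR a1)
w3 = w2 OR a2 = (a2 OR (a2 NOR a1)) OR a2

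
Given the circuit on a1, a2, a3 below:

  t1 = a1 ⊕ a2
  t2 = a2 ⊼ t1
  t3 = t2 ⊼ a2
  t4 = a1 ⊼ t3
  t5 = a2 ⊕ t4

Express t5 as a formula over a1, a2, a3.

t1 = a1 ⊕ a2
t2 = a2 ⊼ t1 = a2 ⊼ (a1 ⊕ a2)
t3 = t2 ⊼ a2 = (a2 ⊼ (a1 ⊕ a2)) ⊼ a2
t4 = a1 ⊼ t3 = a1 ⊼ ((a2 ⊼ (a1 ⊕ a2)) ⊼ a2)
t5 = a2 ⊕ t4 = a2 ⊕ (a1 ⊼ ((a2 ⊼ (a1 ⊕ a2)) ⊼ a2))

a2 ⊕ (a1 ⊼ ((a2 ⊼ (a1 ⊕ a2)) ⊼ a2))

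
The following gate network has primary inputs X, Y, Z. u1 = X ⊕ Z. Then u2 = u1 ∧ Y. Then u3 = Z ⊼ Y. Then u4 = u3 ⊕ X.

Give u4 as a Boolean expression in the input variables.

(Z ⊼ Y) ⊕ X

u3 = Z ⊼ Y
u4 = u3 ⊕ X = (Z ⊼ Y) ⊕ X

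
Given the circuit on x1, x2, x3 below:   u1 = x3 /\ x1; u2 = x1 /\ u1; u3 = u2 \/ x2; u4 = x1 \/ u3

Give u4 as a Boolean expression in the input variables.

u1 = x3 /\ x1
u2 = x1 /\ u1 = x1 /\ (x3 /\ x1)
u3 = u2 \/ x2 = (x1 /\ (x3 /\ x1)) \/ x2
u4 = x1 \/ u3 = x1 \/ ((x1 /\ (x3 /\ x1)) \/ x2)

x1 \/ ((x1 /\ (x3 /\ x1)) \/ x2)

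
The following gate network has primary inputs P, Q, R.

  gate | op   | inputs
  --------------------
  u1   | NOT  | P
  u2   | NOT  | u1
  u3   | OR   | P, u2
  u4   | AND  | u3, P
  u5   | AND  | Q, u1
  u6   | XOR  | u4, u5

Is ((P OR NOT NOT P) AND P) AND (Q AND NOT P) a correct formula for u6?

u1 = NOT P
u2 = NOT u1 = NOT NOT P
u3 = P OR u2 = P OR NOT NOT P
u4 = u3 AND P = (P OR NOT NOT P) AND P
u5 = Q AND u1 = Q AND NOT P
u6 = u4 XOR u5 = ((P OR NOT NOT P) AND P) XOR (Q AND NOT P)
At P=0, Q=1, R=0: circuit gives 1, formula gives 0.

No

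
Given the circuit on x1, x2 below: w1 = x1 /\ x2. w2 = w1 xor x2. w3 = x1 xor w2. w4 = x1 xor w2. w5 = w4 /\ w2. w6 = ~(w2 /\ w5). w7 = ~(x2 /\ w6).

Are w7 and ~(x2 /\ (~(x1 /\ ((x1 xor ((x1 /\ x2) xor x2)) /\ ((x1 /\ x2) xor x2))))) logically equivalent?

No

w1 = x1 /\ x2
w2 = w1 xor x2 = (x1 /\ x2) xor x2
w4 = x1 xor w2 = x1 xor ((x1 /\ x2) xor x2)
w5 = w4 /\ w2 = (x1 xor ((x1 /\ x2) xor x2)) /\ ((x1 /\ x2) xor x2)
w6 = ~(w2 /\ w5) = ~(((x1 /\ x2) xor x2) /\ ((x1 xor ((x1 /\ x2) xor x2)) /\ ((x1 /\ x2) xor x2)))
w7 = ~(x2 /\ w6) = ~(x2 /\ (~(((x1 /\ x2) xor x2) /\ ((x1 xor ((x1 /\ x2) xor x2)) /\ ((x1 /\ x2) xor x2)))))
At x1=0, x2=1: circuit gives 1, formula gives 0.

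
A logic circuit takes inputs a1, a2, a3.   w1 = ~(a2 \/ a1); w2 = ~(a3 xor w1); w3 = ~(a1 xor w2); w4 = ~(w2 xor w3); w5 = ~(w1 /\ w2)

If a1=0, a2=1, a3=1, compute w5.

1

w1 = ~(1 \/ 0) = 0
w2 = ~(1 xor 0) = 0
w5 = ~(0 /\ 0) = 1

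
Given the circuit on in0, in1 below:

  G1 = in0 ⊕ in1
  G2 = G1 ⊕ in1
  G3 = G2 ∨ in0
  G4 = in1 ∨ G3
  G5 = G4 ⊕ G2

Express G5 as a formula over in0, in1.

(in1 ∨ (((in0 ⊕ in1) ⊕ in1) ∨ in0)) ⊕ ((in0 ⊕ in1) ⊕ in1)

G1 = in0 ⊕ in1
G2 = G1 ⊕ in1 = (in0 ⊕ in1) ⊕ in1
G3 = G2 ∨ in0 = ((in0 ⊕ in1) ⊕ in1) ∨ in0
G4 = in1 ∨ G3 = in1 ∨ (((in0 ⊕ in1) ⊕ in1) ∨ in0)
G5 = G4 ⊕ G2 = (in1 ∨ (((in0 ⊕ in1) ⊕ in1) ∨ in0)) ⊕ ((in0 ⊕ in1) ⊕ in1)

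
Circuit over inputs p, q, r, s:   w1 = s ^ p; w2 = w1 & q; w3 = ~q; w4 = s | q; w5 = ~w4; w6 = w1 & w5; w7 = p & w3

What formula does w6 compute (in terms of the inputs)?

(s ^ p) & ~(s | q)

w1 = s ^ p
w4 = s | q
w5 = ~w4 = ~(s | q)
w6 = w1 & w5 = (s ^ p) & ~(s | q)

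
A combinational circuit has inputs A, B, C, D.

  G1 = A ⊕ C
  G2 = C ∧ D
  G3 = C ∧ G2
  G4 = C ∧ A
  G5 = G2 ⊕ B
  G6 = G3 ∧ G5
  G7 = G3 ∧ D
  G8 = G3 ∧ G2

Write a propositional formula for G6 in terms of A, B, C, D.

(C ∧ (C ∧ D)) ∧ ((C ∧ D) ⊕ B)

G2 = C ∧ D
G3 = C ∧ G2 = C ∧ (C ∧ D)
G5 = G2 ⊕ B = (C ∧ D) ⊕ B
G6 = G3 ∧ G5 = (C ∧ (C ∧ D)) ∧ ((C ∧ D) ⊕ B)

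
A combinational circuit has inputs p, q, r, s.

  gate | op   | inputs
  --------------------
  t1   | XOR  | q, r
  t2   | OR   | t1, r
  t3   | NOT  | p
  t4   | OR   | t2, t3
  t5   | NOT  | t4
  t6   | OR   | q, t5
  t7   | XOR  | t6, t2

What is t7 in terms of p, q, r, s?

(q OR NOT (((q XOR r) OR r) OR NOT p)) XOR ((q XOR r) OR r)

t1 = q XOR r
t2 = t1 OR r = (q XOR r) OR r
t3 = NOT p
t4 = t2 OR t3 = ((q XOR r) OR r) OR NOT p
t5 = NOT t4 = NOT (((q XOR r) OR r) OR NOT p)
t6 = q OR t5 = q OR NOT (((q XOR r) OR r) OR NOT p)
t7 = t6 XOR t2 = (q OR NOT (((q XOR r) OR r) OR NOT p)) XOR ((q XOR r) OR r)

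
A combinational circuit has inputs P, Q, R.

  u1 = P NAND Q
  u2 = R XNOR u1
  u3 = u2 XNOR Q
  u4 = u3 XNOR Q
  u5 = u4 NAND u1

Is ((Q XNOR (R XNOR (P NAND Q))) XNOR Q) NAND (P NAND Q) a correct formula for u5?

u1 = P NAND Q
u2 = R XNOR u1 = R XNOR (P NAND Q)
u3 = u2 XNOR Q = (R XNOR (P NAND Q)) XNOR Q
u4 = u3 XNOR Q = ((R XNOR (P NAND Q)) XNOR Q) XNOR Q
u5 = u4 NAND u1 = (((R XNOR (P NAND Q)) XNOR Q) XNOR Q) NAND (P NAND Q)
At P=0, Q=0, R=1: circuit gives 0, formula gives 0.
At P=0, Q=0, R=0: circuit gives 1, formula gives 1.
Agrees on all 8 inputs.

Yes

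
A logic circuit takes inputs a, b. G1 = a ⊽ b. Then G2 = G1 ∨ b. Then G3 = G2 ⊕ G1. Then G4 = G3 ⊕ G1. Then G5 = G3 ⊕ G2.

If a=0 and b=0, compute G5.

1

G1 = 0 ⊽ 0 = 1
G2 = 1 ∨ 0 = 1
G3 = 1 ⊕ 1 = 0
G5 = 0 ⊕ 1 = 1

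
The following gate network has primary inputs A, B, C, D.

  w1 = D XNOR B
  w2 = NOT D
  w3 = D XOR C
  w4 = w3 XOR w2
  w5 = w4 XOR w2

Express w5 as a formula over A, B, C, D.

((D XOR C) XOR NOT D) XOR NOT D

w2 = NOT D
w3 = D XOR C
w4 = w3 XOR w2 = (D XOR C) XOR NOT D
w5 = w4 XOR w2 = ((D XOR C) XOR NOT D) XOR NOT D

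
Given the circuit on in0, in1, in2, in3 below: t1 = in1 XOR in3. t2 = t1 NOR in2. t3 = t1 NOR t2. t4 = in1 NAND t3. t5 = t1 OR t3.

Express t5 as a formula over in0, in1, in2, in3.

t1 = in1 XOR in3
t2 = t1 NOR in2 = (in1 XOR in3) NOR in2
t3 = t1 NOR t2 = (in1 XOR in3) NOR ((in1 XOR in3) NOR in2)
t5 = t1 OR t3 = (in1 XOR in3) OR ((in1 XOR in3) NOR ((in1 XOR in3) NOR in2))

(in1 XOR in3) OR ((in1 XOR in3) NOR ((in1 XOR in3) NOR in2))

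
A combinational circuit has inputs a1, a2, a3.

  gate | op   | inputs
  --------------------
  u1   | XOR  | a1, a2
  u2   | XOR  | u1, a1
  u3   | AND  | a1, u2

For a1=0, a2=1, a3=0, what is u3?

u1 = 0 XOR 1 = 1
u2 = 1 XOR 0 = 1
u3 = 0 AND 1 = 0

0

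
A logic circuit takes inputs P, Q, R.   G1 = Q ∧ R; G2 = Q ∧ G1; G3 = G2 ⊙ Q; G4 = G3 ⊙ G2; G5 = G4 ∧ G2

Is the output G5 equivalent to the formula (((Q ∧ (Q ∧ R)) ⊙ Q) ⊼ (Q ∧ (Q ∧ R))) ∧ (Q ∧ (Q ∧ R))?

No

G1 = Q ∧ R
G2 = Q ∧ G1 = Q ∧ (Q ∧ R)
G3 = G2 ⊙ Q = (Q ∧ (Q ∧ R)) ⊙ Q
G4 = G3 ⊙ G2 = ((Q ∧ (Q ∧ R)) ⊙ Q) ⊙ (Q ∧ (Q ∧ R))
G5 = G4 ∧ G2 = (((Q ∧ (Q ∧ R)) ⊙ Q) ⊙ (Q ∧ (Q ∧ R))) ∧ (Q ∧ (Q ∧ R))
At P=0, Q=1, R=1: circuit gives 1, formula gives 0.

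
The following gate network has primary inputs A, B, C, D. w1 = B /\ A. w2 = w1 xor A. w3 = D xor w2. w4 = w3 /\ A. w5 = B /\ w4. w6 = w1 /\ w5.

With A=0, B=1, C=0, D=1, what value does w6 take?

w1 = 1 /\ 0 = 0
w2 = 0 xor 0 = 0
w3 = 1 xor 0 = 1
w4 = 1 /\ 0 = 0
w5 = 1 /\ 0 = 0
w6 = 0 /\ 0 = 0

0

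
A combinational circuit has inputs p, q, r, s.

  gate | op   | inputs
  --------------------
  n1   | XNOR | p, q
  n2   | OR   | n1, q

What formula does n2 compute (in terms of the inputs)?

(p XNOR q) OR q

n1 = p XNOR q
n2 = n1 OR q = (p XNOR q) OR q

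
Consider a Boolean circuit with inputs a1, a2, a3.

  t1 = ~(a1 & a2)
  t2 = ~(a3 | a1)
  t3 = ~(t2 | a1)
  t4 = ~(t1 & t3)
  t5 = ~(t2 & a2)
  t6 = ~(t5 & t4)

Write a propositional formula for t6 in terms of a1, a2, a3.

~((~((~(a3 | a1)) & a2)) & (~((~(a1 & a2)) & (~((~(a3 | a1)) | a1)))))

t1 = ~(a1 & a2)
t2 = ~(a3 | a1)
t3 = ~(t2 | a1) = ~((~(a3 | a1)) | a1)
t4 = ~(t1 & t3) = ~((~(a1 & a2)) & (~((~(a3 | a1)) | a1)))
t5 = ~(t2 & a2) = ~((~(a3 | a1)) & a2)
t6 = ~(t5 & t4) = ~((~((~(a3 | a1)) & a2)) & (~((~(a1 & a2)) & (~((~(a3 | a1)) | a1)))))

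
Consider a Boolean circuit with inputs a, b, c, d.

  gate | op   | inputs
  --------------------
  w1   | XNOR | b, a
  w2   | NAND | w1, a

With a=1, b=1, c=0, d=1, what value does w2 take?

0

w1 = 1 XNOR 1 = 1
w2 = 1 NAND 1 = 0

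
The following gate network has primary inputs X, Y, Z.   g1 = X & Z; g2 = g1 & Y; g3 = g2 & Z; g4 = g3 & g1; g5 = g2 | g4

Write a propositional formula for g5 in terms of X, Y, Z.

g1 = X & Z
g2 = g1 & Y = (X & Z) & Y
g3 = g2 & Z = ((X & Z) & Y) & Z
g4 = g3 & g1 = (((X & Z) & Y) & Z) & (X & Z)
g5 = g2 | g4 = ((X & Z) & Y) | ((((X & Z) & Y) & Z) & (X & Z))

((X & Z) & Y) | ((((X & Z) & Y) & Z) & (X & Z))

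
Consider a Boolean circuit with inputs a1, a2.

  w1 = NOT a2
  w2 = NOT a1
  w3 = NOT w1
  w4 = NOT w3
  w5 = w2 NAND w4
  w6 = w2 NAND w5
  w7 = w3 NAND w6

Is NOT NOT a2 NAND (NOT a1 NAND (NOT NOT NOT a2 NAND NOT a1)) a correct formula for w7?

Yes

w1 = NOT a2
w2 = NOT a1
w3 = NOT w1 = NOT NOT a2
w4 = NOT w3 = NOT NOT NOT a2
w5 = w2 NAND w4 = NOT a1 NAND NOT NOT NOT a2
w6 = w2 NAND w5 = NOT a1 NAND (NOT a1 NAND NOT NOT NOT a2)
w7 = w3 NAND w6 = NOT NOT a2 NAND (NOT a1 NAND (NOT a1 NAND NOT NOT NOT a2))
At a1=1, a2=1: circuit gives 0, formula gives 0.
At a1=0, a2=0: circuit gives 1, formula gives 1.
Agrees on all 4 inputs.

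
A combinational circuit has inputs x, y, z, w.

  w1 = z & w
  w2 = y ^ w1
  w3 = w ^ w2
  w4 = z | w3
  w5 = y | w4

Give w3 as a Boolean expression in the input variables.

w1 = z & w
w2 = y ^ w1 = y ^ (z & w)
w3 = w ^ w2 = w ^ (y ^ (z & w))

w ^ (y ^ (z & w))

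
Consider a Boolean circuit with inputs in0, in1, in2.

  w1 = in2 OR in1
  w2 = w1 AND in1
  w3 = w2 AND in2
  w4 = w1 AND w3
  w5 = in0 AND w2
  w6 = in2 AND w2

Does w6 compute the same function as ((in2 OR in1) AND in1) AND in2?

w1 = in2 OR in1
w2 = w1 AND in1 = (in2 OR in1) AND in1
w6 = in2 AND w2 = in2 AND ((in2 OR in1) AND in1)
At in0=0, in1=0, in2=0: circuit gives 0, formula gives 0.
At in0=0, in1=1, in2=1: circuit gives 1, formula gives 1.
Agrees on all 8 inputs.

Yes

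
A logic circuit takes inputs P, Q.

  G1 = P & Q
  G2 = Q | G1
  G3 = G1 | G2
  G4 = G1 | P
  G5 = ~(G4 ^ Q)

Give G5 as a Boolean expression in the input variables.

G1 = P & Q
G4 = G1 | P = (P & Q) | P
G5 = ~(G4 ^ Q) = ~(((P & Q) | P) ^ Q)

~(((P & Q) | P) ^ Q)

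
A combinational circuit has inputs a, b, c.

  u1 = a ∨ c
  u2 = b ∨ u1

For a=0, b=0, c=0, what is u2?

0

u1 = 0 ∨ 0 = 0
u2 = 0 ∨ 0 = 0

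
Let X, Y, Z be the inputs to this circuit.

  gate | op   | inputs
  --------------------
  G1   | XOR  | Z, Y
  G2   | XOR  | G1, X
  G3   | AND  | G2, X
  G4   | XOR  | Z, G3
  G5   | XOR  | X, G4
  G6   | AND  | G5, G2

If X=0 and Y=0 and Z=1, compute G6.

1

G1 = 1 XOR 0 = 1
G2 = 1 XOR 0 = 1
G3 = 1 AND 0 = 0
G4 = 1 XOR 0 = 1
G5 = 0 XOR 1 = 1
G6 = 1 AND 1 = 1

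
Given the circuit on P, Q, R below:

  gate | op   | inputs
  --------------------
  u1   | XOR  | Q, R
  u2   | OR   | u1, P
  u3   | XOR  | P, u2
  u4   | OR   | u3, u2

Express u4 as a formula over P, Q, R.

(P XOR ((Q XOR R) OR P)) OR ((Q XOR R) OR P)

u1 = Q XOR R
u2 = u1 OR P = (Q XOR R) OR P
u3 = P XOR u2 = P XOR ((Q XOR R) OR P)
u4 = u3 OR u2 = (P XOR ((Q XOR R) OR P)) OR ((Q XOR R) OR P)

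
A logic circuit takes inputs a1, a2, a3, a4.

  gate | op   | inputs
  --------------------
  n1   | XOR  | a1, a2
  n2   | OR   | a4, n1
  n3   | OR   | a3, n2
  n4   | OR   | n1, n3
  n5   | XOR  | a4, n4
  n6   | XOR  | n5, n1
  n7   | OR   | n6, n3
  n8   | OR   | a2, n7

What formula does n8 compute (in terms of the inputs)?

n1 = a1 XOR a2
n2 = a4 OR n1 = a4 OR (a1 XOR a2)
n3 = a3 OR n2 = a3 OR (a4 OR (a1 XOR a2))
n4 = n1 OR n3 = (a1 XOR a2) OR (a3 OR (a4 OR (a1 XOR a2)))
n5 = a4 XOR n4 = a4 XOR ((a1 XOR a2) OR (a3 OR (a4 OR (a1 XOR a2))))
n6 = n5 XOR n1 = (a4 XOR ((a1 XOR a2) OR (a3 OR (a4 OR (a1 XOR a2))))) XOR (a1 XOR a2)
n7 = n6 OR n3 = ((a4 XOR ((a1 XOR a2) OR (a3 OR (a4 OR (a1 XOR a2))))) XOR (a1 XOR a2)) OR (a3 OR (a4 OR (a1 XOR a2)))
n8 = a2 OR n7 = a2 OR (((a4 XOR ((a1 XOR a2) OR (a3 OR (a4 OR (a1 XOR a2))))) XOR (a1 XOR a2)) OR (a3 OR (a4 OR (a1 XOR a2))))

a2 OR (((a4 XOR ((a1 XOR a2) OR (a3 OR (a4 OR (a1 XOR a2))))) XOR (a1 XOR a2)) OR (a3 OR (a4 OR (a1 XOR a2))))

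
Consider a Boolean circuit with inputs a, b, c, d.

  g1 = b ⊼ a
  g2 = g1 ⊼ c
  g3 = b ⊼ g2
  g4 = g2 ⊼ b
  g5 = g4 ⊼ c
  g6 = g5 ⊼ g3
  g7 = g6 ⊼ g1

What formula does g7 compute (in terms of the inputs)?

g1 = b ⊼ a
g2 = g1 ⊼ c = (b ⊼ a) ⊼ c
g3 = b ⊼ g2 = b ⊼ ((b ⊼ a) ⊼ c)
g4 = g2 ⊼ b = ((b ⊼ a) ⊼ c) ⊼ b
g5 = g4 ⊼ c = (((b ⊼ a) ⊼ c) ⊼ b) ⊼ c
g6 = g5 ⊼ g3 = ((((b ⊼ a) ⊼ c) ⊼ b) ⊼ c) ⊼ (b ⊼ ((b ⊼ a) ⊼ c))
g7 = g6 ⊼ g1 = (((((b ⊼ a) ⊼ c) ⊼ b) ⊼ c) ⊼ (b ⊼ ((b ⊼ a) ⊼ c))) ⊼ (b ⊼ a)

(((((b ⊼ a) ⊼ c) ⊼ b) ⊼ c) ⊼ (b ⊼ ((b ⊼ a) ⊼ c))) ⊼ (b ⊼ a)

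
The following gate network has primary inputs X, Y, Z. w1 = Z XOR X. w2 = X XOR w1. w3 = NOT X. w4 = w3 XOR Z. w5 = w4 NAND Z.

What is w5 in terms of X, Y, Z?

(NOT X XOR Z) NAND Z

w3 = NOT X
w4 = w3 XOR Z = NOT X XOR Z
w5 = w4 NAND Z = (NOT X XOR Z) NAND Z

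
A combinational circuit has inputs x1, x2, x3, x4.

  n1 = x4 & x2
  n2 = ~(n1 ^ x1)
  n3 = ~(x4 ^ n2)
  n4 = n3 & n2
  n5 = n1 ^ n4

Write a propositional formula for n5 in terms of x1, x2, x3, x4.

n1 = x4 & x2
n2 = ~(n1 ^ x1) = ~((x4 & x2) ^ x1)
n3 = ~(x4 ^ n2) = ~(x4 ^ (~((x4 & x2) ^ x1)))
n4 = n3 & n2 = (~(x4 ^ (~((x4 & x2) ^ x1)))) & (~((x4 & x2) ^ x1))
n5 = n1 ^ n4 = (x4 & x2) ^ ((~(x4 ^ (~((x4 & x2) ^ x1)))) & (~((x4 & x2) ^ x1)))

(x4 & x2) ^ ((~(x4 ^ (~((x4 & x2) ^ x1)))) & (~((x4 & x2) ^ x1)))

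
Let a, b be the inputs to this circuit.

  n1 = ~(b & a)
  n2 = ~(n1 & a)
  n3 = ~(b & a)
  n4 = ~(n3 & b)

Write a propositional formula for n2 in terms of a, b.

n1 = ~(b & a)
n2 = ~(n1 & a) = ~((~(b & a)) & a)

~((~(b & a)) & a)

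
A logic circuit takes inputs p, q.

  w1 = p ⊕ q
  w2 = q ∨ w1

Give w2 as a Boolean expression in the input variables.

q ∨ (p ⊕ q)

w1 = p ⊕ q
w2 = q ∨ w1 = q ∨ (p ⊕ q)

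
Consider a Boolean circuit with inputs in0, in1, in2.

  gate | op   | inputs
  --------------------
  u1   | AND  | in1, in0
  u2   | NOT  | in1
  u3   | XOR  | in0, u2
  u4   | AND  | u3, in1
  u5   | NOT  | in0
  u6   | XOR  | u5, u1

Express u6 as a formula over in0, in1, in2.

NOT in0 XOR (in1 AND in0)

u1 = in1 AND in0
u5 = NOT in0
u6 = u5 XOR u1 = NOT in0 XOR (in1 AND in0)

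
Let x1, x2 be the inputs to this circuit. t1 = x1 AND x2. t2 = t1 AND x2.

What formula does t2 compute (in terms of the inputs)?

t1 = x1 AND x2
t2 = t1 AND x2 = (x1 AND x2) AND x2

(x1 AND x2) AND x2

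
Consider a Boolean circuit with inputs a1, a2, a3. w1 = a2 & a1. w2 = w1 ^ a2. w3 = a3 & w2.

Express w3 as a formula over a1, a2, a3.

a3 & ((a2 & a1) ^ a2)

w1 = a2 & a1
w2 = w1 ^ a2 = (a2 & a1) ^ a2
w3 = a3 & w2 = a3 & ((a2 & a1) ^ a2)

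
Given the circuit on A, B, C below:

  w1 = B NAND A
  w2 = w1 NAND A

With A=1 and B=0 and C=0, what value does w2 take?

0

w1 = 0 NAND 1 = 1
w2 = 1 NAND 1 = 0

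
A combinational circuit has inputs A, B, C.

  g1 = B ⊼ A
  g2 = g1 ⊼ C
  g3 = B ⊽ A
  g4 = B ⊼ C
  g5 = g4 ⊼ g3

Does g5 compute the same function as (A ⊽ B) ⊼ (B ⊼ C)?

g3 = B ⊽ A
g4 = B ⊼ C
g5 = g4 ⊼ g3 = (B ⊼ C) ⊼ (B ⊽ A)
At A=0, B=0, C=0: circuit gives 0, formula gives 0.
At A=0, B=1, C=0: circuit gives 1, formula gives 1.
Agrees on all 8 inputs.

Yes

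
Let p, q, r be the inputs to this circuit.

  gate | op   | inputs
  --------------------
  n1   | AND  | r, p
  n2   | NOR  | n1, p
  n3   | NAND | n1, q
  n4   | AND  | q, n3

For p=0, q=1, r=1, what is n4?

1

n1 = 1 AND 0 = 0
n3 = 0 NAND 1 = 1
n4 = 1 AND 1 = 1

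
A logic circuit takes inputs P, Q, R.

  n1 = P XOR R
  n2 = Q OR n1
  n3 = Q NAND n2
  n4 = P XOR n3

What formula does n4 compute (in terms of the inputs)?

P XOR (Q NAND (Q OR (P XOR R)))

n1 = P XOR R
n2 = Q OR n1 = Q OR (P XOR R)
n3 = Q NAND n2 = Q NAND (Q OR (P XOR R))
n4 = P XOR n3 = P XOR (Q NAND (Q OR (P XOR R)))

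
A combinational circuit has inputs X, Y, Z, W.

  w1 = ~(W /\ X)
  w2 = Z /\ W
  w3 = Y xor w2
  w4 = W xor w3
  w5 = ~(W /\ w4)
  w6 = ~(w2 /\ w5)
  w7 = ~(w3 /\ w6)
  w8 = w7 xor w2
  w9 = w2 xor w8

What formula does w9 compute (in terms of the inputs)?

(Z /\ W) xor ((~((Y xor (Z /\ W)) /\ (~((Z /\ W) /\ (~(W /\ (W xor (Y xor (Z /\ W))))))))) xor (Z /\ W))

w2 = Z /\ W
w3 = Y xor w2 = Y xor (Z /\ W)
w4 = W xor w3 = W xor (Y xor (Z /\ W))
w5 = ~(W /\ w4) = ~(W /\ (W xor (Y xor (Z /\ W))))
w6 = ~(w2 /\ w5) = ~((Z /\ W) /\ (~(W /\ (W xor (Y xor (Z /\ W))))))
w7 = ~(w3 /\ w6) = ~((Y xor (Z /\ W)) /\ (~((Z /\ W) /\ (~(W /\ (W xor (Y xor (Z /\ W))))))))
w8 = w7 xor w2 = (~((Y xor (Z /\ W)) /\ (~((Z /\ W) /\ (~(W /\ (W xor (Y xor (Z /\ W))))))))) xor (Z /\ W)
w9 = w2 xor w8 = (Z /\ W) xor ((~((Y xor (Z /\ W)) /\ (~((Z /\ W) /\ (~(W /\ (W xor (Y xor (Z /\ W))))))))) xor (Z /\ W))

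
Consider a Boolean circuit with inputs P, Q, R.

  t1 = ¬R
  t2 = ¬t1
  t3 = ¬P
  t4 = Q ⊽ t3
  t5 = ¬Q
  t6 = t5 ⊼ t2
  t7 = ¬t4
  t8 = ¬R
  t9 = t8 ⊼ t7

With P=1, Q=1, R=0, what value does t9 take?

0

t3 = ¬1 = 0
t4 = 1 ⊽ 0 = 0
t7 = ¬0 = 1
t8 = ¬0 = 1
t9 = 1 ⊼ 1 = 0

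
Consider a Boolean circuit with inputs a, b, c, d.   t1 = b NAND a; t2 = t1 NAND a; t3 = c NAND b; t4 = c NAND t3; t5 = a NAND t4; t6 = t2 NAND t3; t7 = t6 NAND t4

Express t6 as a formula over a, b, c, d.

((b NAND a) NAND a) NAND (c NAND b)

t1 = b NAND a
t2 = t1 NAND a = (b NAND a) NAND a
t3 = c NAND b
t6 = t2 NAND t3 = ((b NAND a) NAND a) NAND (c NAND b)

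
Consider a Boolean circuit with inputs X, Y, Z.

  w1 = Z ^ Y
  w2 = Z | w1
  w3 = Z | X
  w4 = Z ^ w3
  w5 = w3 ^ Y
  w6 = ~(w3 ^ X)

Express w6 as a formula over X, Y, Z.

w3 = Z | X
w6 = ~(w3 ^ X) = ~((Z | X) ^ X)

~((Z | X) ^ X)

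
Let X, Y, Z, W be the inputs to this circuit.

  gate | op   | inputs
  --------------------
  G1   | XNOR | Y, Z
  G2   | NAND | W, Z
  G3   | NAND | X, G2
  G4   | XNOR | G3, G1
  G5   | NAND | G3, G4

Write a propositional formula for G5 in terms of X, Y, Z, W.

G1 = Y XNOR Z
G2 = W NAND Z
G3 = X NAND G2 = X NAND (W NAND Z)
G4 = G3 XNOR G1 = (X NAND (W NAND Z)) XNOR (Y XNOR Z)
G5 = G3 NAND G4 = (X NAND (W NAND Z)) NAND ((X NAND (W NAND Z)) XNOR (Y XNOR Z))

(X NAND (W NAND Z)) NAND ((X NAND (W NAND Z)) XNOR (Y XNOR Z))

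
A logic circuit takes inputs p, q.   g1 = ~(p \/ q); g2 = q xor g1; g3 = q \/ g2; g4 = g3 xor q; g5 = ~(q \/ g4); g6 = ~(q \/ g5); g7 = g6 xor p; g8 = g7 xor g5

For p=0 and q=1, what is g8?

0

g1 = ~(0 \/ 1) = 0
g2 = 1 xor 0 = 1
g3 = 1 \/ 1 = 1
g4 = 1 xor 1 = 0
g5 = ~(1 \/ 0) = 0
g6 = ~(1 \/ 0) = 0
g7 = 0 xor 0 = 0
g8 = 0 xor 0 = 0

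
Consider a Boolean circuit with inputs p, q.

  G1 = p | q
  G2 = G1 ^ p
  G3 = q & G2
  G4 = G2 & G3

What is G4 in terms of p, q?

((p | q) ^ p) & (q & ((p | q) ^ p))

G1 = p | q
G2 = G1 ^ p = (p | q) ^ p
G3 = q & G2 = q & ((p | q) ^ p)
G4 = G2 & G3 = ((p | q) ^ p) & (q & ((p | q) ^ p))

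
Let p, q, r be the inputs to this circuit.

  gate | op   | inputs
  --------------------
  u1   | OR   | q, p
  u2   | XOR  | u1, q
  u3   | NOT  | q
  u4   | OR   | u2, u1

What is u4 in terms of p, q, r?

((q OR p) XOR q) OR (q OR p)

u1 = q OR p
u2 = u1 XOR q = (q OR p) XOR q
u4 = u2 OR u1 = ((q OR p) XOR q) OR (q OR p)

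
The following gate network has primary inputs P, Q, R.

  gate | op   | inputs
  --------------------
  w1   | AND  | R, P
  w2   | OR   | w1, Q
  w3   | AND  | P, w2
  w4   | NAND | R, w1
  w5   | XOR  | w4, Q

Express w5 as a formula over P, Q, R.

(R NAND (R AND P)) XOR Q

w1 = R AND P
w4 = R NAND w1 = R NAND (R AND P)
w5 = w4 XOR Q = (R NAND (R AND P)) XOR Q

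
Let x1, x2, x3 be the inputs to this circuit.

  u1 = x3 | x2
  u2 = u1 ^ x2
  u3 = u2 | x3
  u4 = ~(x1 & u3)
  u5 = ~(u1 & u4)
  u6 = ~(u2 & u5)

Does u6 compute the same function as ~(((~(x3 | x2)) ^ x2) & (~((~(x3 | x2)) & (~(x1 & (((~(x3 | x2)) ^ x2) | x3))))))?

No

u1 = x3 | x2
u2 = u1 ^ x2 = (x3 | x2) ^ x2
u3 = u2 | x3 = ((x3 | x2) ^ x2) | x3
u4 = ~(x1 & u3) = ~(x1 & (((x3 | x2) ^ x2) | x3))
u5 = ~(u1 & u4) = ~((x3 | x2) & (~(x1 & (((x3 | x2) ^ x2) | x3))))
u6 = ~(u2 & u5) = ~(((x3 | x2) ^ x2) & (~((x3 | x2) & (~(x1 & (((x3 | x2) ^ x2) | x3))))))
At x1=0, x2=1, x3=0: circuit gives 1, formula gives 0.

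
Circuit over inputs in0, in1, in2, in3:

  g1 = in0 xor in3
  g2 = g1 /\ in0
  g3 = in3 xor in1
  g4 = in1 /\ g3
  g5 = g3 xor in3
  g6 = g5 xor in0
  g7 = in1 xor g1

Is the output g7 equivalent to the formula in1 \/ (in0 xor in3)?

No

g1 = in0 xor in3
g7 = in1 xor g1 = in1 xor (in0 xor in3)
At in0=0, in1=1, in2=0, in3=1: circuit gives 0, formula gives 1.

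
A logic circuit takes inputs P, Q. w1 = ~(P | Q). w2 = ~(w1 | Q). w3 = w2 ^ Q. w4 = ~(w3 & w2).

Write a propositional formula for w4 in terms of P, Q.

~(((~((~(P | Q)) | Q)) ^ Q) & (~((~(P | Q)) | Q)))

w1 = ~(P | Q)
w2 = ~(w1 | Q) = ~((~(P | Q)) | Q)
w3 = w2 ^ Q = (~((~(P | Q)) | Q)) ^ Q
w4 = ~(w3 & w2) = ~(((~((~(P | Q)) | Q)) ^ Q) & (~((~(P | Q)) | Q)))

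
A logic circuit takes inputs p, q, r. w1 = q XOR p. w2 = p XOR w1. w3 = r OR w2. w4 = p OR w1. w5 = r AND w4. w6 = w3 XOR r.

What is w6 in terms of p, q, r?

w1 = q XOR p
w2 = p XOR w1 = p XOR (q XOR p)
w3 = r OR w2 = r OR (p XOR (q XOR p))
w6 = w3 XOR r = (r OR (p XOR (q XOR p))) XOR r

(r OR (p XOR (q XOR p))) XOR r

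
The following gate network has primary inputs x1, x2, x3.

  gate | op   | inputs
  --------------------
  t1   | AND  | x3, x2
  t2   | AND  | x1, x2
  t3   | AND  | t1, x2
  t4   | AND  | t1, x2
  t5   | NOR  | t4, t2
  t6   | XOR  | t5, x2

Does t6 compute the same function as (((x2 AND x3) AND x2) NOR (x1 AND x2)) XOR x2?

t1 = x3 AND x2
t2 = x1 AND x2
t4 = t1 AND x2 = (x3 AND x2) AND x2
t5 = t4 NOR t2 = ((x3 AND x2) AND x2) NOR (x1 AND x2)
t6 = t5 XOR x2 = (((x3 AND x2) AND x2) NOR (x1 AND x2)) XOR x2
At x1=0, x2=1, x3=0: circuit gives 0, formula gives 0.
At x1=0, x2=0, x3=0: circuit gives 1, formula gives 1.
Agrees on all 8 inputs.

Yes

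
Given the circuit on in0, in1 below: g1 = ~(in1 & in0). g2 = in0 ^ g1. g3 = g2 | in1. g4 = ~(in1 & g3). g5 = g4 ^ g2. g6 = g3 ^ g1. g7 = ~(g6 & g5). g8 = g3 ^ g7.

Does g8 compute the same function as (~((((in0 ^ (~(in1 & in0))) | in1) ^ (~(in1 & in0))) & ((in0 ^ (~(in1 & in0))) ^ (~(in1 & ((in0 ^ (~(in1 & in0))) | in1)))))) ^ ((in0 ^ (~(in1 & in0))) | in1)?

Yes

g1 = ~(in1 & in0)
g2 = in0 ^ g1 = in0 ^ (~(in1 & in0))
g3 = g2 | in1 = (in0 ^ (~(in1 & in0))) | in1
g4 = ~(in1 & g3) = ~(in1 & ((in0 ^ (~(in1 & in0))) | in1))
g5 = g4 ^ g2 = (~(in1 & ((in0 ^ (~(in1 & in0))) | in1))) ^ (in0 ^ (~(in1 & in0)))
g6 = g3 ^ g1 = ((in0 ^ (~(in1 & in0))) | in1) ^ (~(in1 & in0))
g7 = ~(g6 & g5) = ~((((in0 ^ (~(in1 & in0))) | in1) ^ (~(in1 & in0))) & ((~(in1 & ((in0 ^ (~(in1 & in0))) | in1))) ^ (in0 ^ (~(in1 & in0)))))
g8 = g3 ^ g7 = ((in0 ^ (~(in1 & in0))) | in1) ^ (~((((in0 ^ (~(in1 & in0))) | in1) ^ (~(in1 & in0))) & ((~(in1 & ((in0 ^ (~(in1 & in0))) | in1))) ^ (in0 ^ (~(in1 & in0))))))
At in0=0, in1=0: circuit gives 0, formula gives 0.
At in0=1, in1=1: circuit gives 1, formula gives 1.
Agrees on all 4 inputs.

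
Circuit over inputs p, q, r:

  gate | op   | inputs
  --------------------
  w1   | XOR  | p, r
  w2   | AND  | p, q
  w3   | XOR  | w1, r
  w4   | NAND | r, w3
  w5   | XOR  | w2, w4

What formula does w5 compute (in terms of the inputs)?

(p AND q) XOR (r NAND ((p XOR r) XOR r))

w1 = p XOR r
w2 = p AND q
w3 = w1 XOR r = (p XOR r) XOR r
w4 = r NAND w3 = r NAND ((p XOR r) XOR r)
w5 = w2 XOR w4 = (p AND q) XOR (r NAND ((p XOR r) XOR r))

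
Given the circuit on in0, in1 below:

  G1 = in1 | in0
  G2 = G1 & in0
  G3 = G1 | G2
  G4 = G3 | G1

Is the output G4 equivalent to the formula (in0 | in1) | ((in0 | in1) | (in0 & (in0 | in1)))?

G1 = in1 | in0
G2 = G1 & in0 = (in1 | in0) & in0
G3 = G1 | G2 = (in1 | in0) | ((in1 | in0) & in0)
G4 = G3 | G1 = ((in1 | in0) | ((in1 | in0) & in0)) | (in1 | in0)
At in0=0, in1=0: circuit gives 0, formula gives 0.
At in0=0, in1=1: circuit gives 1, formula gives 1.
Agrees on all 4 inputs.

Yes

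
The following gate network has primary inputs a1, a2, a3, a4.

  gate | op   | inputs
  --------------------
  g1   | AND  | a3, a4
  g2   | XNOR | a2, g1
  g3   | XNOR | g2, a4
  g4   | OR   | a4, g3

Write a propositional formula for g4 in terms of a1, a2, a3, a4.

g1 = a3 AND a4
g2 = a2 XNOR g1 = a2 XNOR (a3 AND a4)
g3 = g2 XNOR a4 = (a2 XNOR (a3 AND a4)) XNOR a4
g4 = a4 OR g3 = a4 OR ((a2 XNOR (a3 AND a4)) XNOR a4)

a4 OR ((a2 XNOR (a3 AND a4)) XNOR a4)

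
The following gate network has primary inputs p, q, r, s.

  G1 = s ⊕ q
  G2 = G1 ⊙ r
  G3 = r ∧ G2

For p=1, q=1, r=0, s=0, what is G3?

G1 = 0 ⊕ 1 = 1
G2 = 1 ⊙ 0 = 0
G3 = 0 ∧ 0 = 0

0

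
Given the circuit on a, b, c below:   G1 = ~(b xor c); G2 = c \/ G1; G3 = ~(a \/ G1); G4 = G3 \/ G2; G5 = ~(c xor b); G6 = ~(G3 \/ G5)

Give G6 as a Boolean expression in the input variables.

~((~(a \/ (~(b xor c)))) \/ (~(c xor b)))

G1 = ~(b xor c)
G3 = ~(a \/ G1) = ~(a \/ (~(b xor c)))
G5 = ~(c xor b)
G6 = ~(G3 \/ G5) = ~((~(a \/ (~(b xor c)))) \/ (~(c xor b)))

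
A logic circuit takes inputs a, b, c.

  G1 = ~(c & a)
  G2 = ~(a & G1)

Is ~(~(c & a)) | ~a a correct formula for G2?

Yes

G1 = ~(c & a)
G2 = ~(a & G1) = ~(a & (~(c & a)))
At a=1, b=0, c=0: circuit gives 0, formula gives 0.
At a=0, b=0, c=0: circuit gives 1, formula gives 1.
Agrees on all 8 inputs.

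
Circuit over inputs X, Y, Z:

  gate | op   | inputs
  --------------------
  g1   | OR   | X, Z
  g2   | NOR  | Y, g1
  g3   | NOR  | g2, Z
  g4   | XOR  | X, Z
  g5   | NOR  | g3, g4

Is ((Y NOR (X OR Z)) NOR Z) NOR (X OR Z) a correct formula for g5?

g1 = X OR Z
g2 = Y NOR g1 = Y NOR (X OR Z)
g3 = g2 NOR Z = (Y NOR (X OR Z)) NOR Z
g4 = X XOR Z
g5 = g3 NOR g4 = ((Y NOR (X OR Z)) NOR Z) NOR (X XOR Z)
At X=1, Y=0, Z=1: circuit gives 1, formula gives 0.

No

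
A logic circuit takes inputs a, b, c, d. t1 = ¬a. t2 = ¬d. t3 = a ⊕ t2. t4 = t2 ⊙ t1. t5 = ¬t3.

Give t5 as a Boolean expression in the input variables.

¬(a ⊕ ¬d)

t2 = ¬d
t3 = a ⊕ t2 = a ⊕ ¬d
t5 = ¬t3 = ¬(a ⊕ ¬d)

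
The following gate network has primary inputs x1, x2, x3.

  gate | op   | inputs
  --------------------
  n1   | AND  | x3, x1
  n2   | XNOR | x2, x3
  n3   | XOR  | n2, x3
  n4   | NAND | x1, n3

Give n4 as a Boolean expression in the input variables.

x1 NAND ((x2 XNOR x3) XOR x3)

n2 = x2 XNOR x3
n3 = n2 XOR x3 = (x2 XNOR x3) XOR x3
n4 = x1 NAND n3 = x1 NAND ((x2 XNOR x3) XOR x3)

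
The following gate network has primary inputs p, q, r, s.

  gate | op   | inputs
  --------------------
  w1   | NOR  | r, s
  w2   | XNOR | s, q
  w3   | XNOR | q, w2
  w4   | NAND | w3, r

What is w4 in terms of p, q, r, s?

(q XNOR (s XNOR q)) NAND r

w2 = s XNOR q
w3 = q XNOR w2 = q XNOR (s XNOR q)
w4 = w3 NAND r = (q XNOR (s XNOR q)) NAND r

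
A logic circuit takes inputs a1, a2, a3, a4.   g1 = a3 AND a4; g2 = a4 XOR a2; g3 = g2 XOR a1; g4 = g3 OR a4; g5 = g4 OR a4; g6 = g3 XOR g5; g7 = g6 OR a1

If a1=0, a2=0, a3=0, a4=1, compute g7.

g2 = 1 XOR 0 = 1
g3 = 1 XOR 0 = 1
g4 = 1 OR 1 = 1
g5 = 1 OR 1 = 1
g6 = 1 XOR 1 = 0
g7 = 0 OR 0 = 0

0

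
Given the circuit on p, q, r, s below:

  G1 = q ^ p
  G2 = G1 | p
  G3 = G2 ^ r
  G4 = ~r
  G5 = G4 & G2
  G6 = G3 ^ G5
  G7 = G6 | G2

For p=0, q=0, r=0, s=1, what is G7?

0

G1 = 0 ^ 0 = 0
G2 = 0 | 0 = 0
G3 = 0 ^ 0 = 0
G4 = ~0 = 1
G5 = 1 & 0 = 0
G6 = 0 ^ 0 = 0
G7 = 0 | 0 = 0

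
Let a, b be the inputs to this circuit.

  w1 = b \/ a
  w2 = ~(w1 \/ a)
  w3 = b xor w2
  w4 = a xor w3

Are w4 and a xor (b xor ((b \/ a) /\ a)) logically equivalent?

No

w1 = b \/ a
w2 = ~(w1 \/ a) = ~((b \/ a) \/ a)
w3 = b xor w2 = b xor (~((b \/ a) \/ a))
w4 = a xor w3 = a xor (b xor (~((b \/ a) \/ a)))
At a=0, b=0: circuit gives 1, formula gives 0.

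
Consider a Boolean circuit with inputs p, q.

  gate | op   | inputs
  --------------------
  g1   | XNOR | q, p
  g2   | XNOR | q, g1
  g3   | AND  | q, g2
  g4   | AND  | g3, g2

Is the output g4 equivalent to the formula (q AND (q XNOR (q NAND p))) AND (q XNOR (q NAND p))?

g1 = q XNOR p
g2 = q XNOR g1 = q XNOR (q XNOR p)
g3 = q AND g2 = q AND (q XNOR (q XNOR p))
g4 = g3 AND g2 = (q AND (q XNOR (q XNOR p))) AND (q XNOR (q XNOR p))
At p=0, q=1: circuit gives 0, formula gives 1.

No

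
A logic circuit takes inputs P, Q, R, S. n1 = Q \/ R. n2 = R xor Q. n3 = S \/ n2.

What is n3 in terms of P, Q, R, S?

S \/ (R xor Q)

n2 = R xor Q
n3 = S \/ n2 = S \/ (R xor Q)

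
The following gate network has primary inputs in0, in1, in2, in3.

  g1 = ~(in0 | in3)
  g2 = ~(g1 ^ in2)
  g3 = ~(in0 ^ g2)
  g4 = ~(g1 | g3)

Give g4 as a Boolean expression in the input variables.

g1 = ~(in0 | in3)
g2 = ~(g1 ^ in2) = ~((~(in0 | in3)) ^ in2)
g3 = ~(in0 ^ g2) = ~(in0 ^ (~((~(in0 | in3)) ^ in2)))
g4 = ~(g1 | g3) = ~((~(in0 | in3)) | (~(in0 ^ (~((~(in0 | in3)) ^ in2)))))

~((~(in0 | in3)) | (~(in0 ^ (~((~(in0 | in3)) ^ in2)))))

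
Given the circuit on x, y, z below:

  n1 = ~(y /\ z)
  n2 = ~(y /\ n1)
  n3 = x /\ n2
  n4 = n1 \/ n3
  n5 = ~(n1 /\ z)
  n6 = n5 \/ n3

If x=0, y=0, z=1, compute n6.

n1 = ~(0 /\ 1) = 1
n2 = ~(0 /\ 1) = 1
n3 = 0 /\ 1 = 0
n5 = ~(1 /\ 1) = 0
n6 = 0 \/ 0 = 0

0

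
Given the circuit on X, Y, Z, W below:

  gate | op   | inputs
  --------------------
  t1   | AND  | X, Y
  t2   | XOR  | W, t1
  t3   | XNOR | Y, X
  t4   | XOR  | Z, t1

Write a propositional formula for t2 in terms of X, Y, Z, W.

W XOR (X AND Y)

t1 = X AND Y
t2 = W XOR t1 = W XOR (X AND Y)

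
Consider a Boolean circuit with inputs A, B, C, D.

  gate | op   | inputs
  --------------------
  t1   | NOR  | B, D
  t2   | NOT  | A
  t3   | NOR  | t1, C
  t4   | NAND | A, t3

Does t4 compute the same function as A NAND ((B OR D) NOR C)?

No

t1 = B NOR D
t3 = t1 NOR C = (B NOR D) NOR C
t4 = A NAND t3 = A NAND ((B NOR D) NOR C)
At A=1, B=0, C=0, D=0: circuit gives 1, formula gives 0.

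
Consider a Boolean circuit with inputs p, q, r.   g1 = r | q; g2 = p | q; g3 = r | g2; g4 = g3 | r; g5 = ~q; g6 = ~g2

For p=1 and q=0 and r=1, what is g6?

g2 = 1 | 0 = 1
g6 = ~1 = 0

0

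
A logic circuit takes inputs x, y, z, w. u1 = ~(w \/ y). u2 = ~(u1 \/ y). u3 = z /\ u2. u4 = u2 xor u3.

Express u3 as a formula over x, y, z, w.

z /\ (~((~(w \/ y)) \/ y))

u1 = ~(w \/ y)
u2 = ~(u1 \/ y) = ~((~(w \/ y)) \/ y)
u3 = z /\ u2 = z /\ (~((~(w \/ y)) \/ y))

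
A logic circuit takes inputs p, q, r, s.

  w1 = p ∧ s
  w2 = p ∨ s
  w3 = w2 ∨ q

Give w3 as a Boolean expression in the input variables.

(p ∨ s) ∨ q

w2 = p ∨ s
w3 = w2 ∨ q = (p ∨ s) ∨ q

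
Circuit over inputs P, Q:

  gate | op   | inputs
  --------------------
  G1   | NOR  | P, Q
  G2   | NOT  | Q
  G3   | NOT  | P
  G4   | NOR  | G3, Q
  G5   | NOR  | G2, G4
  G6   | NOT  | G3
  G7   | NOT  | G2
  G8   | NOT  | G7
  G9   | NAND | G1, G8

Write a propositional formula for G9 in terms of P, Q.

G1 = P NOR Q
G2 = NOT Q
G7 = NOT G2 = NOT NOT Q
G8 = NOT G7 = NOT NOT NOT Q
G9 = G1 NAND G8 = (P NOR Q) NAND NOT NOT NOT Q

(P NOR Q) NAND NOT NOT NOT Q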